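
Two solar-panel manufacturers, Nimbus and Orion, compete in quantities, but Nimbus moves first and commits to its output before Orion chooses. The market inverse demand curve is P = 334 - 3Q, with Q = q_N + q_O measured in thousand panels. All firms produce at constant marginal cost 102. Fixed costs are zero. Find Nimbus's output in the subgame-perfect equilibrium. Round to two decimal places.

The follower Orion best-responds to any q_N: π_O = (334 - 3Q)q_O - 102q_O.
Setting the follower's marginal profit to zero, 232 - 3q_N - 6q_O = 0, i.e. q_O = (232 - 3q_N)/6.
The leader anticipates this reaction. Substituting into P = 334 - 3Q gives P = 218 - (3/2)q_N, so π_N = (218 - (3/2)q_N)q_N - 102q_N.
Leader FOC: 116 - 3q_N = 0, so q_N = 116/3.
Then q_O = (232 - 3·(116/3))/6 = 58/3.

38.67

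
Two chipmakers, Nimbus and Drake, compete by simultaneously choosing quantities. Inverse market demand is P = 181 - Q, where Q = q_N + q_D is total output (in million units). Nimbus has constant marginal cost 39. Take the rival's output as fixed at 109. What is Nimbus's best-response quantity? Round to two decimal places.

With the rival's output fixed at 109, Nimbus's profit is π_N = (181 - 109 - q_N)q_N - (39q_N) = (72 - q_N)q_N - (39q_N).
∂π_N/∂q_N = 33 - 2q_N = 0, so q_N = 33/2.

16.50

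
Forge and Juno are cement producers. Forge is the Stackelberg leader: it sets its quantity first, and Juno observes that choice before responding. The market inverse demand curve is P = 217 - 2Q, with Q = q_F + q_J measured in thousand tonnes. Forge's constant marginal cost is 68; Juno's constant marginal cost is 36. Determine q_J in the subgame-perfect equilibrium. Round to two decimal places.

30.63

Solve by backward induction. Given q_F, the follower Juno maximises π_J = (217 - 2q_F - 2q_J)q_J - 36q_J.
Follower FOC: 181 - 2q_F - 4q_J = 0, so q_J(q_F) = (181 - 2q_F)/4.
The leader anticipates this reaction. Substituting into P = 217 - 2Q gives P = 253/2 - q_F, so π_F = (253/2 - q_F)q_F - 68q_F.
Maximising: ∂π_F/∂q_F = 117/2 - 2q_F = 0, giving q_F = 117/4.
Then q_J = (181 - 2·(117/4))/4 = 245/8.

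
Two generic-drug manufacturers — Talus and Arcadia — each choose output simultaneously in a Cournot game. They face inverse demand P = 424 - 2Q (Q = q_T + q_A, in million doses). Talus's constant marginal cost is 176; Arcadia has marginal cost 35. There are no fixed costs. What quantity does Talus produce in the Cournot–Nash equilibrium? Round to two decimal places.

Talus's profit: π_T = (424 - 2Q)q_T - (176q_T). Setting ∂π_T/∂q_T = 0: 248 - 4q_T - 2(q_A) = 0.
Arcadia's profit: π_A = (424 - 2Q)q_A - (35q_A). Setting ∂π_A/∂q_A = 0: 389 - 4q_A - 2(q_T) = 0.
So q_T = (248 - 2q_A)/4 and q_A = (389 - 2q_T)/4.
Substituting one into the other gives q_T = 107/6 and q_A = 265/3.

17.83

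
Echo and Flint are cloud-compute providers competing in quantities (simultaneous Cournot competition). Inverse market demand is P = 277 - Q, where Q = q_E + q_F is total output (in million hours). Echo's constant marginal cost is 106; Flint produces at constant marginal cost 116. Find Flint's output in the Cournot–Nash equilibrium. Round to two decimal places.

Echo's profit: π_E = (277 - Q)q_E - (106q_E). Setting ∂π_E/∂q_E = 0: 171 - 2q_E - (q_F) = 0.
Flint's profit: π_F = (277 - Q)q_F - (116q_F). Setting ∂π_F/∂q_F = 0: 161 - 2q_F - (q_E) = 0.
So q_E = (171 - q_F)/2 and q_F = (161 - q_E)/2.
Solving the pair: q_E = 181/3, q_F = 151/3.

50.33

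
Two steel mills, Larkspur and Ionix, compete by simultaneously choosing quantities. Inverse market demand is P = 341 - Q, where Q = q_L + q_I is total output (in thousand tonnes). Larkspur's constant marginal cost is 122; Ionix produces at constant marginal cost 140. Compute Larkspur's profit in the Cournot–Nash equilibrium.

Larkspur's profit: π_L = (341 - Q)q_L - (122q_L). Setting ∂π_L/∂q_L = 0: 219 - 2q_L - (q_I) = 0.
Ionix's profit: π_I = (341 - Q)q_I - (140q_I). Setting ∂π_I/∂q_I = 0: 201 - 2q_I - (q_L) = 0.
Best responses: q_L = (219 - q_I)/2, q_I = (201 - q_L)/2.
Substituting one into the other gives q_L = 79 and q_I = 61.
Price P = 341 - 140 = 201.
Larkspur's profit: (201 - 122)·79 = 6241.

6241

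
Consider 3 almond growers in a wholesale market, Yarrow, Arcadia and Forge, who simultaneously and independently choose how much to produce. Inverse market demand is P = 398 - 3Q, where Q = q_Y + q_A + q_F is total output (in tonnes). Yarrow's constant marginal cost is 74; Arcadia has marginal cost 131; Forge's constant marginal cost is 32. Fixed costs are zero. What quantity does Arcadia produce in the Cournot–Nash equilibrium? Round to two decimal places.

9.25

Yarrow's profit: π_Y = (398 - 3Q)q_Y - (74q_Y). Setting ∂π_Y/∂q_Y = 0: 324 - 6q_Y - 3(q_A + q_F) = 0.
Arcadia's profit: π_A = (398 - 3Q)q_A - (131q_A). Setting ∂π_A/∂q_A = 0: 267 - 6q_A - 3(q_Y + q_F) = 0.
Forge's first-order condition: 366 - 6q_F - 3(q_Y + q_A) = 0.
Adding the 3 first-order conditions: 957 − 12Q = 0, so Q = 319/4.
Back-substituting: q_Y = (324 − 957/4)/3 = 113/4, q_A = (267 − 957/4)/3 = 37/4, q_F = (366 − 957/4)/3 = 169/4.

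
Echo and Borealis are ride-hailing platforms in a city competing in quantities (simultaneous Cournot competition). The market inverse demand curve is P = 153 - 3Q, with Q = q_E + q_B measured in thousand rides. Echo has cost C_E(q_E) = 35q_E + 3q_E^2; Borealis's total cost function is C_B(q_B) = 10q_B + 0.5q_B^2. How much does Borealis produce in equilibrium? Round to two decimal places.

Echo's profit: π_E = (153 - 3Q)q_E - (35q_E + 3q_E²). Setting ∂π_E/∂q_E = 0: 118 - 12q_E - 3(q_B) = 0.
Borealis's first-order condition: 143 - 7q_B - 3(q_E) = 0.
Rearranging gives the reaction functions q_E = (118 - 3q_B)/12 and q_B = (143 - 3q_E)/7.
Substituting one into the other gives q_E = 397/75 and q_B = 454/25.

18.16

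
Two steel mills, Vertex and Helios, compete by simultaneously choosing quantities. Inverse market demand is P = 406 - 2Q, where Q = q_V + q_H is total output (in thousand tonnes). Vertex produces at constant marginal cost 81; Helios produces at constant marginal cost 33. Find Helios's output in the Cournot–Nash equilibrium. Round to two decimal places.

Vertex's profit: π_V = (406 - 2Q)q_V - (81q_V). Setting ∂π_V/∂q_V = 0: 325 - 4q_V - 2(q_H) = 0.
Helios's first-order condition: 373 - 4q_H - 2(q_V) = 0.
So q_V = (325 - 2q_H)/4 and q_H = (373 - 2q_V)/4.
Solving the pair: q_V = 277/6, q_H = 421/6.

70.17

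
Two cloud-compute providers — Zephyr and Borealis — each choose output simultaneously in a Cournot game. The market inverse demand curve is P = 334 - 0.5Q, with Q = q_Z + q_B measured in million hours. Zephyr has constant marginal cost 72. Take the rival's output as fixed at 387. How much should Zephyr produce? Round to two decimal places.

With the rival's output fixed at 387, Zephyr's profit is π_Z = (334 - (1/2)·387 - (1/2)q_Z)q_Z - (72q_Z) = (281/2 - (1/2)q_Z)q_Z - (72q_Z).
∂π_Z/∂q_Z = 137/2 - q_Z = 0, so q_Z = 137/2.

68.50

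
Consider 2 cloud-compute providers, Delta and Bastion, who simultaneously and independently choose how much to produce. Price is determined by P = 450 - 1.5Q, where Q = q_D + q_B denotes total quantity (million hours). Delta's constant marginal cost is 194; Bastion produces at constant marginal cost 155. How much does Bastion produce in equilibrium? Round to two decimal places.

Delta's profit: π_D = (450 - 1.5Q)q_D - (194q_D). Setting ∂π_D/∂q_D = 0: 256 - 3q_D - (3/2)(q_B) = 0.
Bastion's profit: π_B = (450 - 1.5Q)q_B - (155q_B). Setting ∂π_B/∂q_B = 0: 295 - 3q_B - (3/2)(q_D) = 0.
Best responses: q_D = (256 - (3/2)q_B)/3, q_B = (295 - (3/2)q_D)/3.
Substituting one into the other gives q_D = 434/9 and q_B = 668/9.

74.22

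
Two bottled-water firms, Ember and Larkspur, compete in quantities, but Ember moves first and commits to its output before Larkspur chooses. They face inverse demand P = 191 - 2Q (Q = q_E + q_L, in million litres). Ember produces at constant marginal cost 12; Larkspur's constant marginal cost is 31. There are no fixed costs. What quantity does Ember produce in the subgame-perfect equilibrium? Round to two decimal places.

Solve by backward induction. Given q_E, the follower Larkspur maximises π_L = (191 - 2q_E - 2q_L)q_L - 31q_L.
Setting the follower's marginal profit to zero, 160 - 2q_E - 4q_L = 0, i.e. q_L = (160 - 2q_E)/4.
The leader anticipates this reaction. Substituting into P = 191 - 2Q gives P = 111 - q_E, so π_E = (111 - q_E)q_E - 12q_E.
The leader's first-order condition 99 - 2q_E = 0 yields q_E = 99/2.
Then q_L = (160 - 2·(99/2))/4 = 61/4.

49.50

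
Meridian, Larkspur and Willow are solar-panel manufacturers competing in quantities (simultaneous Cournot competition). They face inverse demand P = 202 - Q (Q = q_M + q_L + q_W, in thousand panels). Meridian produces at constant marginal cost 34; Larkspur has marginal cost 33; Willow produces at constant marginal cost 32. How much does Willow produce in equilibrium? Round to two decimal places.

Meridian's profit: π_M = (202 - Q)q_M - (34q_M). Setting ∂π_M/∂q_M = 0: 168 - 2q_M - (q_L + q_W) = 0.
Larkspur's first-order condition: 169 - 2q_L - (q_M + q_W) = 0.
Willow's first-order condition: 170 - 2q_W - (q_M + q_L) = 0.
Summing all 3 equations gives 507 − 4Q = 0, hence Q = 507/4.
Back-substituting: q_M = (168 − 507/4) = 165/4, q_L = (169 − 507/4) = 169/4, q_W = (170 − 507/4) = 173/4.

43.25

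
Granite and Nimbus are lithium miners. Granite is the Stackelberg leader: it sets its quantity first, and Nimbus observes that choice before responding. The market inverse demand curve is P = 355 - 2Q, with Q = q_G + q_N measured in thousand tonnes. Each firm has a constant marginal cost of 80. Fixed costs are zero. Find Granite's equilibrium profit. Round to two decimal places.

4726.56

Solve by backward induction. Given q_G, the follower Nimbus maximises π_N = (355 - 2q_G - 2q_N)q_N - 80q_N.
Follower FOC: 275 - 2q_G - 4q_N = 0, so q_N(q_G) = (275 - 2q_G)/4.
Granite substitutes q_N(q_G) into its own profit: π_G = q_G(355 - 2q_G - (275 - 2q_G)/2) - 80q_G = (435/2 - q_G)q_G - 80q_G.
The leader's first-order condition 275/2 - 2q_G = 0 yields q_G = 275/4.
Then q_N = (275 - 2·(275/4))/4 = 275/8.
Price P = 355 - 2·(825/8) = 595/4.
Granite's profit: (595/4 - 80)·(275/4) = 4726.5625.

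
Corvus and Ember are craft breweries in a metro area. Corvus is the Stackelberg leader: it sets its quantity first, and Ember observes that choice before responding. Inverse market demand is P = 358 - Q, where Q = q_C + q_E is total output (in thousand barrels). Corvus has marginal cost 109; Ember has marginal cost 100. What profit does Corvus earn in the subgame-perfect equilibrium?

7200

The follower Ember best-responds to any q_C: π_E = (358 - Q)q_E - 100q_E.
∂π_E/∂q_E = 258 - q_C - 2q_E = 0 gives the reaction function q_E = (258 - q_C)/2.
The leader anticipates this reaction. Substituting into P = 358 - Q gives P = 229 - (1/2)q_C, so π_C = (229 - (1/2)q_C)q_C - 109q_C.
Leader FOC: 120 - q_C = 0, so q_C = 120.
Then q_E = (258 - 120)/2 = 69.
Price P = 358 - 189 = 169.
Corvus's profit: (169 - 109)·120 = 7200.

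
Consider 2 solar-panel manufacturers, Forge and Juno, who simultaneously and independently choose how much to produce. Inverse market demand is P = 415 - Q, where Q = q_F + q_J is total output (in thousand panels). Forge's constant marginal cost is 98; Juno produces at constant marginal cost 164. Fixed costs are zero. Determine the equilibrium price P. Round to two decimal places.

Forge's profit: π_F = (415 - Q)q_F - (98q_F). Setting ∂π_F/∂q_F = 0: 317 - 2q_F - (q_J) = 0.
Juno's profit: π_J = (415 - Q)q_J - (164q_J). Setting ∂π_J/∂q_J = 0: 251 - 2q_J - (q_F) = 0.
Best responses: q_F = (317 - q_J)/2, q_J = (251 - q_F)/2.
Solving the pair: q_F = 383/3, q_J = 185/3.
Total output Q = 568/3, so price P = 415 - 568/3 = 677/3.

225.67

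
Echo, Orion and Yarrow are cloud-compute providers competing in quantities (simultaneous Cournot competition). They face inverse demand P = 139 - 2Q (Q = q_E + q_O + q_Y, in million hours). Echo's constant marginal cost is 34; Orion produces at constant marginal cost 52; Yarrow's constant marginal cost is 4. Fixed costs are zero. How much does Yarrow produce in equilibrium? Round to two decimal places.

26.63

Echo's profit: π_E = (139 - 2Q)q_E - (34q_E). Setting ∂π_E/∂q_E = 0: 105 - 4q_E - 2(q_O + q_Y) = 0.
Orion's profit: π_O = (139 - 2Q)q_O - (52q_O). Setting ∂π_O/∂q_O = 0: 87 - 4q_O - 2(q_E + q_Y) = 0.
Yarrow's profit: π_Y = (139 - 2Q)q_Y - (4q_Y). Setting ∂π_Y/∂q_Y = 0: 135 - 4q_Y - 2(q_E + q_O) = 0.
Adding the 3 first-order conditions: 327 − 8Q = 0, so Q = 327/8.
Back-substituting: q_E = (105 − 327/4)/2 = 93/8, q_O = (87 − 327/4)/2 = 21/8, q_Y = (135 − 327/4)/2 = 213/8.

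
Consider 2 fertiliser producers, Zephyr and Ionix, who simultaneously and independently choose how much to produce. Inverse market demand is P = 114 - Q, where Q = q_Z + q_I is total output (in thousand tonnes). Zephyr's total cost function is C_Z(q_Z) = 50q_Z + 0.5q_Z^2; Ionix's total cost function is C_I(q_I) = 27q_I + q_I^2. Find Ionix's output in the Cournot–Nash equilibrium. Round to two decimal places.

Zephyr's profit: π_Z = (114 - Q)q_Z - (50q_Z + (1/2)q_Z²). Setting ∂π_Z/∂q_Z = 0: 64 - 3q_Z - (q_I) = 0.
Ionix's first-order condition: 87 - 4q_I - (q_Z) = 0.
Rearranging gives the reaction functions q_Z = (64 - q_I)/3 and q_I = (87 - q_Z)/4.
Substituting one into the other gives q_Z = 169/11 and q_I = 197/11.

17.91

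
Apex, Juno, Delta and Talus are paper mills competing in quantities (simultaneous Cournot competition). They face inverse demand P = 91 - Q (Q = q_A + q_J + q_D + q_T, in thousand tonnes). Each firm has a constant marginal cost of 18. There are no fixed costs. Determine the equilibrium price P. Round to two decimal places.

A representative firm's profit is π_i = q_i(91 - Q) - 18q_i.
Setting ∂π_i/∂q_i = 0 with rivals' quantities fixed: 73 - 2q_i - Σ_{j≠i} q_j = 0.
With identical firms every q_j equals q_i, so Σ_{j≠i} q_j = 3q_i and 73 = 5q_i, giving q_i = 73/5.
Total output Q = 292/5, so price P = 91 - 292/5 = 163/5.

32.60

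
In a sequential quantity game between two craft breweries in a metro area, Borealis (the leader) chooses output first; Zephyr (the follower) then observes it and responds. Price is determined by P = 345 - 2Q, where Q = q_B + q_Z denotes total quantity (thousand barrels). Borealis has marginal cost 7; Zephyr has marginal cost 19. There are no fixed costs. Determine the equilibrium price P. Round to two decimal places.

94.50

The follower Zephyr best-responds to any q_B: π_Z = (345 - 2Q)q_Z - 19q_Z.
∂π_Z/∂q_Z = 326 - 2q_B - 4q_Z = 0 gives the reaction function q_Z = (326 - 2q_B)/4.
The leader anticipates this reaction. Substituting into P = 345 - 2Q gives P = 182 - q_B, so π_B = (182 - q_B)q_B - 7q_B.
Maximising: ∂π_B/∂q_B = 175 - 2q_B = 0, giving q_B = 175/2.
Then q_Z = (326 - 2·(175/2))/4 = 151/4.
Total output Q = 501/4, so price P = 345 - 2·(501/4) = 189/2.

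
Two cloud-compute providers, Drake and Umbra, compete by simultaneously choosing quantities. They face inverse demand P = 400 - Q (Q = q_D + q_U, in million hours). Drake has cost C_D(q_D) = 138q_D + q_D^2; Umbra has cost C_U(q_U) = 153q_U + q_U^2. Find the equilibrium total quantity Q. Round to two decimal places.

Drake's profit: π_D = (400 - Q)q_D - (138q_D + q_D²). Setting ∂π_D/∂q_D = 0: 262 - 4q_D - (q_U) = 0.
Umbra's profit: π_U = (400 - Q)q_U - (153q_U + q_U²). Setting ∂π_U/∂q_U = 0: 247 - 4q_U - (q_D) = 0.
So q_D = (262 - q_U)/4 and q_U = (247 - q_D)/4.
Substituting one into the other gives q_D = 267/5 and q_U = 242/5.
Total output Q = 267/5 + 242/5 = 509/5.

101.80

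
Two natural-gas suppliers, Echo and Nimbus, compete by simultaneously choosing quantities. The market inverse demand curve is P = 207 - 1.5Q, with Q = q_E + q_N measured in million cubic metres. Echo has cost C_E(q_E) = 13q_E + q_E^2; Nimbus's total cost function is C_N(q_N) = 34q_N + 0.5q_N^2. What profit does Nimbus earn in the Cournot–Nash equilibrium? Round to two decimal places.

Echo's profit: π_E = (207 - 1.5Q)q_E - (13q_E + q_E²). Setting ∂π_E/∂q_E = 0: 194 - 5q_E - (3/2)(q_N) = 0.
Nimbus's first-order condition: 173 - 4q_N - (3/2)(q_E) = 0.
Best responses: q_E = (194 - (3/2)q_N)/5, q_N = (173 - (3/2)q_E)/4.
Substituting one into the other gives q_E = 29.0986 and q_N = 32.3380.
Price P = 207 - (3/2)·61.4366 = 114.8451.
Nimbus's profit: 114.8451·32.3380 - 34·32.3380 - (1/2)·32.3380² = 2091.4961.

2091.50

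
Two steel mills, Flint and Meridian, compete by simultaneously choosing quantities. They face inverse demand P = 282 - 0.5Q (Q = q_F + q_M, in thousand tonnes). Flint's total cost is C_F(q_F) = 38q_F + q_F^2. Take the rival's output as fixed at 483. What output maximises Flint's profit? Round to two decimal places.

With the rival's output fixed at 483, Flint's profit is π_F = (282 - (1/2)·483 - (1/2)q_F)q_F - (38q_F + q_F²) = (81/2 - (1/2)q_F)q_F - (38q_F + q_F²).
∂π_F/∂q_F = 5/2 - 3q_F = 0, so q_F = 5/6.

0.83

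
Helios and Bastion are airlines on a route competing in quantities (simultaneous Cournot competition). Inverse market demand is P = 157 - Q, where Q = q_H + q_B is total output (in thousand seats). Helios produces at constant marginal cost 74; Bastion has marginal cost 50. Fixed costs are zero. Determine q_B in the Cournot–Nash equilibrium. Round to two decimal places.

43.67

Helios's profit: π_H = (157 - Q)q_H - (74q_H). Setting ∂π_H/∂q_H = 0: 83 - 2q_H - (q_B) = 0.
Bastion's first-order condition: 107 - 2q_B - (q_H) = 0.
Best responses: q_H = (83 - q_B)/2, q_B = (107 - q_H)/2.
Substituting one into the other gives q_H = 59/3 and q_B = 131/3.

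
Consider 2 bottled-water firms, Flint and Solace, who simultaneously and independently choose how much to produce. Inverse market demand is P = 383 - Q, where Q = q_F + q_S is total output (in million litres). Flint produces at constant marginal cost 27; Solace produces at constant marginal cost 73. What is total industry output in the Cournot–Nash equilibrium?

Flint's profit: π_F = (383 - Q)q_F - (27q_F). Setting ∂π_F/∂q_F = 0: 356 - 2q_F - (q_S) = 0.
Solace's first-order condition: 310 - 2q_S - (q_F) = 0.
Rearranging gives the reaction functions q_F = (356 - q_S)/2 and q_S = (310 - q_F)/2.
Solving the pair: q_F = 134, q_S = 88.
Total output Q = 134 + 88 = 222.

222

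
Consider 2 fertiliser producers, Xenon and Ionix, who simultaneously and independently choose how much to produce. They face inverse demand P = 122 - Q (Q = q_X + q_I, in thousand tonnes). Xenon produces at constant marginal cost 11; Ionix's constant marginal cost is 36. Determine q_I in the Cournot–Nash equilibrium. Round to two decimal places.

Xenon's profit: π_X = (122 - Q)q_X - (11q_X). Setting ∂π_X/∂q_X = 0: 111 - 2q_X - (q_I) = 0.
Ionix's first-order condition: 86 - 2q_I - (q_X) = 0.
Rearranging gives the reaction functions q_X = (111 - q_I)/2 and q_I = (86 - q_X)/2.
Substituting one into the other gives q_X = 136/3 and q_I = 61/3.

20.33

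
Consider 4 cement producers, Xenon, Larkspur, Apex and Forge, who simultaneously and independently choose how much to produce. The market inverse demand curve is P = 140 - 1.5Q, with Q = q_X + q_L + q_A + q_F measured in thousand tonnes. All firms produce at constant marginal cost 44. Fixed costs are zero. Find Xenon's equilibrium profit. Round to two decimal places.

245.76

Each firm earns π_i = (140 - 1.5Q)q_i - 44q_i.
First-order condition (treating rivals' output as given): 96 - 3q_i - (3/2)·Σ_{j≠i} q_j = 0.
By symmetry each firm produces the same amount; substituting Σ_{j≠i} q_j = 3q_i yields q_i = 96/(15/2) = 64/5.
Price P = 140 - (3/2)·(256/5) = 316/5.
Xenon's profit: (316/5 - 44)·(64/5) = 245.7600.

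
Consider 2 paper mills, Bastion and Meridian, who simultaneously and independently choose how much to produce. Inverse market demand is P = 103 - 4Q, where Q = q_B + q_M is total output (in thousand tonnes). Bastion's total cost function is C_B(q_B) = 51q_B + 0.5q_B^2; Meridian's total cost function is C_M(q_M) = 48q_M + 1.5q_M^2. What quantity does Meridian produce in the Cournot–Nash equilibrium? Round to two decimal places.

Bastion's profit: π_B = (103 - 4Q)q_B - (51q_B + (1/2)q_B²). Setting ∂π_B/∂q_B = 0: 52 - 9q_B - 4(q_M) = 0.
Meridian's profit: π_M = (103 - 4Q)q_M - (48q_M + (3/2)q_M²). Setting ∂π_M/∂q_M = 0: 55 - 11q_M - 4(q_B) = 0.
Best responses: q_B = (52 - 4q_M)/9, q_M = (55 - 4q_B)/11.
Substituting one into the other gives q_B = 352/83 and q_M = 287/83.

3.46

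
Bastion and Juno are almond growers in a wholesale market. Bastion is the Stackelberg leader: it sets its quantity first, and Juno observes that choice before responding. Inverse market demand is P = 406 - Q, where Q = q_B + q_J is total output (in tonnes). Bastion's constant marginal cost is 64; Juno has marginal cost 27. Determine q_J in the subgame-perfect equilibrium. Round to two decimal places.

The follower Juno best-responds to any q_B: π_J = (406 - Q)q_J - 27q_J.
Follower FOC: 379 - q_B - 2q_J = 0, so q_J(q_B) = (379 - q_B)/2.
The leader anticipates this reaction. Substituting into P = 406 - Q gives P = 433/2 - (1/2)q_B, so π_B = (433/2 - (1/2)q_B)q_B - 64q_B.
Leader FOC: 305/2 - q_B = 0, so q_B = 305/2.
Then q_J = (379 - 305/2)/2 = 453/4.

113.25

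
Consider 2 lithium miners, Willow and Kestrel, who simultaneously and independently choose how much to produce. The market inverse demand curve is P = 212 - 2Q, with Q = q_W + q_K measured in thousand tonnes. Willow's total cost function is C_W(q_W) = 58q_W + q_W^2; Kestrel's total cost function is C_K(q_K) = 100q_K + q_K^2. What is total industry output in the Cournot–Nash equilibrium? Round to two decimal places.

Willow's profit: π_W = (212 - 2Q)q_W - (58q_W + q_W²). Setting ∂π_W/∂q_W = 0: 154 - 6q_W - 2(q_K) = 0.
Kestrel's profit: π_K = (212 - 2Q)q_K - (100q_K + q_K²). Setting ∂π_K/∂q_K = 0: 112 - 6q_K - 2(q_W) = 0.
So q_W = (154 - 2q_K)/6 and q_K = (112 - 2q_W)/6.
Substituting one into the other gives q_W = 175/8 and q_K = 91/8.
Total output Q = 175/8 + 91/8 = 133/4.

33.25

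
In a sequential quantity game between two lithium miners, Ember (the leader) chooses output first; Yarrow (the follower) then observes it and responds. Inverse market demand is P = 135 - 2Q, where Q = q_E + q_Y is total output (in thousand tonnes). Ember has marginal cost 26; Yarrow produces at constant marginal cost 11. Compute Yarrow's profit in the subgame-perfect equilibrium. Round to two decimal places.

741.13

The follower Yarrow best-responds to any q_E: π_Y = (135 - 2Q)q_Y - 11q_Y.
Follower FOC: 124 - 2q_E - 4q_Y = 0, so q_Y(q_E) = (124 - 2q_E)/4.
Ember substitutes q_Y(q_E) into its own profit: π_E = q_E(135 - 2q_E - (124 - 2q_E)/2) - 26q_E = (73 - q_E)q_E - 26q_E.
Maximising: ∂π_E/∂q_E = 47 - 2q_E = 0, giving q_E = 47/2.
Then q_Y = (124 - 2·(47/2))/4 = 77/4.
Price P = 135 - 2·(171/4) = 99/2.
Yarrow's profit: (99/2 - 11)·(77/4) = 741.1250.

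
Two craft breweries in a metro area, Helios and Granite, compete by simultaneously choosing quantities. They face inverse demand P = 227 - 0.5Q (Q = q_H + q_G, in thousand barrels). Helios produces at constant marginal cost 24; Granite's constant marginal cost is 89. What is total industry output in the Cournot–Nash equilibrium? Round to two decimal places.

Helios's profit: π_H = (227 - 0.5Q)q_H - (24q_H). Setting ∂π_H/∂q_H = 0: 203 - q_H - (1/2)(q_G) = 0.
Granite's profit: π_G = (227 - 0.5Q)q_G - (89q_G). Setting ∂π_G/∂q_G = 0: 138 - q_G - (1/2)(q_H) = 0.
Rearranging gives the reaction functions q_H = (203 - (1/2)q_G) and q_G = (138 - (1/2)q_H).
Solving the pair: q_H = 536/3, q_G = 146/3.
Total output Q = 536/3 + 146/3 = 682/3.

227.33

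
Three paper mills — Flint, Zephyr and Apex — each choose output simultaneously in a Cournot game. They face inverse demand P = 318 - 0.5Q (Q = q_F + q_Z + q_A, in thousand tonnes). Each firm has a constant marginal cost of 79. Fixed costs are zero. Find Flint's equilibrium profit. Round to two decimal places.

7140.13

Each firm earns π_i = (318 - 0.5Q)q_i - 79q_i.
First-order condition (treating rivals' output as given): 239 - q_i - (1/2)·Σ_{j≠i} q_j = 0.
With identical firms every q_j equals q_i, so Σ_{j≠i} q_j = 2q_i and 239 = 2q_i, giving q_i = 239/2.
Price P = 318 - (1/2)·(717/2) = 555/4.
Flint's profit: (555/4 - 79)·(239/2) = 7140.1250.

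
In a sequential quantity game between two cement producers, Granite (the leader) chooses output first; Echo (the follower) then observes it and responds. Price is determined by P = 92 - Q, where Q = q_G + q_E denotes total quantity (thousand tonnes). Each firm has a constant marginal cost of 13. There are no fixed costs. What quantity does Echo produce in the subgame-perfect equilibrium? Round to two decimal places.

19.75

Solve by backward induction. Given q_G, the follower Echo maximises π_E = (92 - q_G - q_E)q_E - 13q_E.
Follower FOC: 79 - q_G - 2q_E = 0, so q_E(q_G) = (79 - q_G)/2.
The leader anticipates this reaction. Substituting into P = 92 - Q gives P = 105/2 - (1/2)q_G, so π_G = (105/2 - (1/2)q_G)q_G - 13q_G.
Leader FOC: 79/2 - q_G = 0, so q_G = 79/2.
Then q_E = (79 - 79/2)/2 = 79/4.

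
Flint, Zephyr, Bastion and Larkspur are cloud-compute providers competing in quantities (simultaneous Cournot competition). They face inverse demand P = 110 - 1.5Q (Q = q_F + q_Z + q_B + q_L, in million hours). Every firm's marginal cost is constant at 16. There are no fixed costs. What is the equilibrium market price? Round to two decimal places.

34.80

Each firm earns π_i = (110 - 1.5Q)q_i - 16q_i.
First-order condition (treating rivals' output as given): 94 - 3q_i - (3/2)·Σ_{j≠i} q_j = 0.
With identical firms every q_j equals q_i, so Σ_{j≠i} q_j = 3q_i and 94 = (15/2)q_i, giving q_i = 188/15.
Total output Q = 752/15, so price P = 110 - (3/2)·(752/15) = 174/5.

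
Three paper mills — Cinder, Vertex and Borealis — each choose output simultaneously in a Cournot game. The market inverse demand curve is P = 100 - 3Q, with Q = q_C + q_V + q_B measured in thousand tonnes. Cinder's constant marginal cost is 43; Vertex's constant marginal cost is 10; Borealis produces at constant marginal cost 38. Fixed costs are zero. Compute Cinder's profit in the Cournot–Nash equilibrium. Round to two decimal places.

7.52

Cinder's profit: π_C = (100 - 3Q)q_C - (43q_C). Setting ∂π_C/∂q_C = 0: 57 - 6q_C - 3(q_V + q_B) = 0.
Vertex's first-order condition: 90 - 6q_V - 3(q_C + q_B) = 0.
Borealis's profit: π_B = (100 - 3Q)q_B - (38q_B). Setting ∂π_B/∂q_B = 0: 62 - 6q_B - 3(q_C + q_V) = 0.
Adding the 3 first-order conditions: 209 − 12Q = 0, so Q = 209/12.
Back-substituting: q_C = (57 − 209/4)/3 = 19/12, q_V = (90 − 209/4)/3 = 151/12, q_B = (62 − 209/4)/3 = 13/4.
Price P = 100 - 3·(209/12) = 191/4.
Cinder's profit: (191/4 - 43)·(19/12) = 361/48.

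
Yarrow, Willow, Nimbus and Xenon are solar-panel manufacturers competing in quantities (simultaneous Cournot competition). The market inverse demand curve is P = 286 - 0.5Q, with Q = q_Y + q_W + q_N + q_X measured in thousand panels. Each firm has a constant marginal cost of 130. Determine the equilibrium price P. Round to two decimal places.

161.20

A representative firm's profit is π_i = q_i(286 - 0.5Q) - 130q_i.
Setting ∂π_i/∂q_i = 0 with rivals' quantities fixed: 156 - q_i - (1/2)·Σ_{j≠i} q_j = 0.
With identical firms every q_j equals q_i, so Σ_{j≠i} q_j = 3q_i and 156 = (5/2)q_i, giving q_i = 312/5.
Total output Q = 1248/5, so price P = 286 - (1/2)·(1248/5) = 806/5.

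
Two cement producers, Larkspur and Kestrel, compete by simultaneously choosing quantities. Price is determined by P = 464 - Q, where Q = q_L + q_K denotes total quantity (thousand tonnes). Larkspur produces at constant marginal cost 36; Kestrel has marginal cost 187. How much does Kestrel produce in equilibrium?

Larkspur's profit: π_L = (464 - Q)q_L - (36q_L). Setting ∂π_L/∂q_L = 0: 428 - 2q_L - (q_K) = 0.
Kestrel's first-order condition: 277 - 2q_K - (q_L) = 0.
Rearranging gives the reaction functions q_L = (428 - q_K)/2 and q_K = (277 - q_L)/2.
Solving the pair: q_L = 193, q_K = 42.

42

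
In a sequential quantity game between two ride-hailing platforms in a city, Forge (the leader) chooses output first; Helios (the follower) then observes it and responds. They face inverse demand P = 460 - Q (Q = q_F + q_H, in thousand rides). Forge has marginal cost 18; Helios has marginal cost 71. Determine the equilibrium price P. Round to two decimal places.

Solve by backward induction. Given q_F, the follower Helios maximises π_H = (460 - q_F - q_H)q_H - 71q_H.
Setting the follower's marginal profit to zero, 389 - q_F - 2q_H = 0, i.e. q_H = (389 - q_F)/2.
Forge substitutes q_H(q_F) into its own profit: π_F = q_F(460 - q_F - (389 - q_F)/2) - 18q_F = (531/2 - (1/2)q_F)q_F - 18q_F.
Maximising: ∂π_F/∂q_F = 495/2 - q_F = 0, giving q_F = 495/2.
Then q_H = (389 - 495/2)/2 = 283/4.
Total output Q = 1273/4, so price P = 460 - 1273/4 = 567/4.

141.75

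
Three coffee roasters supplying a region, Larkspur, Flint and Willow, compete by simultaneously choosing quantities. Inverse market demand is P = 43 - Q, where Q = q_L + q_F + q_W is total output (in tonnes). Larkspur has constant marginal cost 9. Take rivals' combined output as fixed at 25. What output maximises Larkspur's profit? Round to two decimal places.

4.50

With rivals' combined output fixed at 25, Larkspur's profit is π_L = (43 - 25 - q_L)q_L - (9q_L) = (18 - q_L)q_L - (9q_L).
∂π_L/∂q_L = 9 - 2q_L = 0, so q_L = 9/2.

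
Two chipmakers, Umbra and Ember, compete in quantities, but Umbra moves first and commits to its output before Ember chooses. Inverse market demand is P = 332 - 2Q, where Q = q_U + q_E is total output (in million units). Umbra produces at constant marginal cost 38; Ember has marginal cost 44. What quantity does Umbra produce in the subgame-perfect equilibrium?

75

Solve by backward induction. Given q_U, the follower Ember maximises π_E = (332 - 2q_U - 2q_E)q_E - 44q_E.
∂π_E/∂q_E = 288 - 2q_U - 4q_E = 0 gives the reaction function q_E = (288 - 2q_U)/4.
The leader anticipates this reaction. Substituting into P = 332 - 2Q gives P = 188 - q_U, so π_U = (188 - q_U)q_U - 38q_U.
Maximising: ∂π_U/∂q_U = 150 - 2q_U = 0, giving q_U = 75.
Then q_E = (288 - 2·75)/4 = 69/2.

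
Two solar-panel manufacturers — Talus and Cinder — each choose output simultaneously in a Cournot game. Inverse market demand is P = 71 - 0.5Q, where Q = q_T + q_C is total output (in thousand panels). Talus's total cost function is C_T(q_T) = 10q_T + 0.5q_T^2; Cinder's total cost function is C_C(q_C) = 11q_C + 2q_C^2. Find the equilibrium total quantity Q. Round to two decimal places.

Talus's profit: π_T = (71 - 0.5Q)q_T - (10q_T + (1/2)q_T²). Setting ∂π_T/∂q_T = 0: 61 - 2q_T - (1/2)(q_C) = 0.
Cinder's first-order condition: 60 - 5q_C - (1/2)(q_T) = 0.
So q_T = (61 - (1/2)q_C)/2 and q_C = (60 - (1/2)q_T)/5.
Substituting one into the other gives q_T = 1100/39 and q_C = 358/39.
Total output Q = 1100/39 + 358/39 = 486/13.

37.38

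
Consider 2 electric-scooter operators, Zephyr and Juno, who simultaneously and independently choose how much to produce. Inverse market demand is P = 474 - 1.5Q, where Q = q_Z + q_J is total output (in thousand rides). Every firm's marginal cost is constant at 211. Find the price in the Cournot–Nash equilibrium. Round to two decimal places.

298.67

A representative firm's profit is π_i = q_i(474 - 1.5Q) - 211q_i.
Setting ∂π_i/∂q_i = 0 with rivals' quantities fixed: 263 - 3q_i - (3/2)q_j = 0.
By symmetry each firm produces the same amount; substituting q_j = q_i yields q_i = 263/(9/2) = 526/9.
Total output Q = 1052/9, so price P = 474 - (3/2)·(1052/9) = 896/3.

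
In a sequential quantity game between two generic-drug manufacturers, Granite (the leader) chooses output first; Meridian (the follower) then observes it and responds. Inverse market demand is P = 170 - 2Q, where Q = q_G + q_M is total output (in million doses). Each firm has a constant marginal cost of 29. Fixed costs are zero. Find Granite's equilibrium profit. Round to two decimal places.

Solve by backward induction. Given q_G, the follower Meridian maximises π_M = (170 - 2q_G - 2q_M)q_M - 29q_M.
∂π_M/∂q_M = 141 - 2q_G - 4q_M = 0 gives the reaction function q_M = (141 - 2q_G)/4.
The leader anticipates this reaction. Substituting into P = 170 - 2Q gives P = 199/2 - q_G, so π_G = (199/2 - q_G)q_G - 29q_G.
Maximising: ∂π_G/∂q_G = 141/2 - 2q_G = 0, giving q_G = 141/4.
Then q_M = (141 - 2·(141/4))/4 = 141/8.
Price P = 170 - 2·(423/8) = 257/4.
Granite's profit: (257/4 - 29)·(141/4) = 1242.5625.

1242.56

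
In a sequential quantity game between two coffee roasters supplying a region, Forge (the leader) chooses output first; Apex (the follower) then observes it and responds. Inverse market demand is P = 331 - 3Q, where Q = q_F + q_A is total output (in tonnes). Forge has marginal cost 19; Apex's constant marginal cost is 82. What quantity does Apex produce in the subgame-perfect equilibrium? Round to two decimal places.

Solve by backward induction. Given q_F, the follower Apex maximises π_A = (331 - 3q_F - 3q_A)q_A - 82q_A.
Follower FOC: 249 - 3q_F - 6q_A = 0, so q_A(q_F) = (249 - 3q_F)/6.
Forge substitutes q_A(q_F) into its own profit: π_F = q_F(331 - 3q_F - (249 - 3q_F)/2) - 19q_F = (413/2 - (3/2)q_F)q_F - 19q_F.
The leader's first-order condition 375/2 - 3q_F = 0 yields q_F = 125/2.
Then q_A = (249 - 3·(125/2))/6 = 41/4.

10.25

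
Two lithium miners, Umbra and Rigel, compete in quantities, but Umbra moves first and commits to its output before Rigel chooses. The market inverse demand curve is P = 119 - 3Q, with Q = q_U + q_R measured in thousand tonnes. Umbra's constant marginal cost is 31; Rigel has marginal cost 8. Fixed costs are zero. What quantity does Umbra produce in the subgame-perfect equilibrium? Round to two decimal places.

10.83

The follower Rigel best-responds to any q_U: π_R = (119 - 3Q)q_R - 8q_R.
∂π_R/∂q_R = 111 - 3q_U - 6q_R = 0 gives the reaction function q_R = (111 - 3q_U)/6.
Umbra substitutes q_R(q_U) into its own profit: π_U = q_U(119 - 3q_U - (111 - 3q_U)/2) - 31q_U = (127/2 - (3/2)q_U)q_U - 31q_U.
Maximising: ∂π_U/∂q_U = 65/2 - 3q_U = 0, giving q_U = 65/6.
Then q_R = (111 - 3·(65/6))/6 = 157/12.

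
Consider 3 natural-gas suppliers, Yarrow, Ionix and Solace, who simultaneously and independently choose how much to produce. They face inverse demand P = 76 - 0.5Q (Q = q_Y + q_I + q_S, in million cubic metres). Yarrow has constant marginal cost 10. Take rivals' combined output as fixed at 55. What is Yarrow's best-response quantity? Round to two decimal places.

38.50

With rivals' combined output fixed at 55, Yarrow's profit is π_Y = (76 - (1/2)·55 - (1/2)q_Y)q_Y - (10q_Y) = (97/2 - (1/2)q_Y)q_Y - (10q_Y).
∂π_Y/∂q_Y = 77/2 - q_Y = 0, so q_Y = 77/2.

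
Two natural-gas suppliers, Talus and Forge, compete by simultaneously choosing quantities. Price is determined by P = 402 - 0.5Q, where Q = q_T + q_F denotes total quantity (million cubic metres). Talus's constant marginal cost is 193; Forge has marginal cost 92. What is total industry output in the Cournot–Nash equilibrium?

346

Talus's profit: π_T = (402 - 0.5Q)q_T - (193q_T). Setting ∂π_T/∂q_T = 0: 209 - q_T - (1/2)(q_F) = 0.
Forge's profit: π_F = (402 - 0.5Q)q_F - (92q_F). Setting ∂π_F/∂q_F = 0: 310 - q_F - (1/2)(q_T) = 0.
So q_T = (209 - (1/2)q_F) and q_F = (310 - (1/2)q_T).
Substituting one into the other gives q_T = 72 and q_F = 274.
Total output Q = 72 + 274 = 346.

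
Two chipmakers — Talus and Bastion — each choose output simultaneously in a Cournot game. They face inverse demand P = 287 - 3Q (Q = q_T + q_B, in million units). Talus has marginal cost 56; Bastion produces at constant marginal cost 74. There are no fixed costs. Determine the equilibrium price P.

Talus's profit: π_T = (287 - 3Q)q_T - (56q_T). Setting ∂π_T/∂q_T = 0: 231 - 6q_T - 3(q_B) = 0.
Bastion's profit: π_B = (287 - 3Q)q_B - (74q_B). Setting ∂π_B/∂q_B = 0: 213 - 6q_B - 3(q_T) = 0.
Best responses: q_T = (231 - 3q_B)/6, q_B = (213 - 3q_T)/6.
Substituting one into the other gives q_T = 83/3 and q_B = 65/3.
Total output Q = 148/3, so price P = 287 - 3·(148/3) = 139.

139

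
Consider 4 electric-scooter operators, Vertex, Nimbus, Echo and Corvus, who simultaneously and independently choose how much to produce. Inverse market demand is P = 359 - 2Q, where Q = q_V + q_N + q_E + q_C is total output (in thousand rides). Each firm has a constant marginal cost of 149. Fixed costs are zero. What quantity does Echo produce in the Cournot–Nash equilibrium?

21

Each firm earns π_i = (359 - 2Q)q_i - 149q_i.
First-order condition (treating rivals' output as given): 210 - 4q_i - 2·Σ_{j≠i} q_j = 0.
By symmetry each firm produces the same amount; substituting Σ_{j≠i} q_j = 3q_i yields q_i = 210/10 = 21.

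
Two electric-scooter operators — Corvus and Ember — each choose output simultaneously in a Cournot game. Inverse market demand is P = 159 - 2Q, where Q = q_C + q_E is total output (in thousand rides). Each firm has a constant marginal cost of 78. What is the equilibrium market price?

Each firm earns π_i = (159 - 2Q)q_i - 78q_i.
First-order condition (treating rivals' output as given): 81 - 4q_i - 2q_j = 0.
By symmetry each firm produces the same amount; substituting q_j = q_i yields q_i = 81/6 = 27/2.
Total output Q = 27, so price P = 159 - 2·27 = 105.

105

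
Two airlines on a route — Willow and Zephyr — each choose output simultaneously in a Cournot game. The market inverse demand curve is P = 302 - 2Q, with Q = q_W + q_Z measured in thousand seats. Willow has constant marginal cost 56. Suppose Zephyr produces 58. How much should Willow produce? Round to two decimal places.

32.50

With the rival's output fixed at 58, Willow's profit is π_W = (302 - 2·58 - 2q_W)q_W - (56q_W) = (186 - 2q_W)q_W - (56q_W).
∂π_W/∂q_W = 130 - 4q_W = 0, so q_W = 65/2.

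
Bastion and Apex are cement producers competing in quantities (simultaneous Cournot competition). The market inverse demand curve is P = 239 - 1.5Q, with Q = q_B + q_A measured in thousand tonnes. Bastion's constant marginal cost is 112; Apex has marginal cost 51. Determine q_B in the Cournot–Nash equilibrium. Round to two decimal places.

Bastion's profit: π_B = (239 - 1.5Q)q_B - (112q_B). Setting ∂π_B/∂q_B = 0: 127 - 3q_B - (3/2)(q_A) = 0.
Apex's first-order condition: 188 - 3q_A - (3/2)(q_B) = 0.
So q_B = (127 - (3/2)q_A)/3 and q_A = (188 - (3/2)q_B)/3.
Substituting one into the other gives q_B = 44/3 and q_A = 166/3.

14.67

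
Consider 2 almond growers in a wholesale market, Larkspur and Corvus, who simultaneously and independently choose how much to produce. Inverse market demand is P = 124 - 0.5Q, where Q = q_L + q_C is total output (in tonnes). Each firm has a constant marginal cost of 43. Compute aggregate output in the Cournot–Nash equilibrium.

108

Each firm earns π_i = (124 - 0.5Q)q_i - 43q_i.
First-order condition (treating rivals' output as given): 81 - q_i - (1/2)q_j = 0.
By symmetry each firm produces the same amount; substituting q_j = q_i yields q_i = 81/(3/2) = 54.
Total output Q = 54 + 54 = 108.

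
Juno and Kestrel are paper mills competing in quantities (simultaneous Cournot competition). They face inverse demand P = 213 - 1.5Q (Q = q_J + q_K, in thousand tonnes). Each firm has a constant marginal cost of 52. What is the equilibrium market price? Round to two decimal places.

105.67

Each firm earns π_i = (213 - 1.5Q)q_i - 52q_i.
First-order condition (treating rivals' output as given): 161 - 3q_i - (3/2)q_j = 0.
By symmetry each firm produces the same amount; substituting q_j = q_i yields q_i = 161/(9/2) = 322/9.
Total output Q = 644/9, so price P = 213 - (3/2)·(644/9) = 317/3.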